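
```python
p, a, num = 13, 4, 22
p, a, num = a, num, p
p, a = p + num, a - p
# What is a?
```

Trace (tracking a):
p, a, num = (13, 4, 22)  # -> p = 13, a = 4, num = 22
p, a, num = (a, num, p)  # -> p = 4, a = 22, num = 13
p, a = (p + num, a - p)  # -> p = 17, a = 18

Answer: 18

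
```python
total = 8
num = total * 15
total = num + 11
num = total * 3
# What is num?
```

Answer: 393

Derivation:
Trace (tracking num):
total = 8  # -> total = 8
num = total * 15  # -> num = 120
total = num + 11  # -> total = 131
num = total * 3  # -> num = 393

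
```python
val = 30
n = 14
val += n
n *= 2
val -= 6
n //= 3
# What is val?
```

Answer: 38

Derivation:
Trace (tracking val):
val = 30  # -> val = 30
n = 14  # -> n = 14
val += n  # -> val = 44
n *= 2  # -> n = 28
val -= 6  # -> val = 38
n //= 3  # -> n = 9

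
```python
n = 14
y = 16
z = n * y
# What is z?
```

Trace (tracking z):
n = 14  # -> n = 14
y = 16  # -> y = 16
z = n * y  # -> z = 224

Answer: 224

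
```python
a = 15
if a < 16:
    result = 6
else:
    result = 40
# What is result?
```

Trace (tracking result):
a = 15  # -> a = 15
if a < 16:  # condition is True
    result = 6  # -> result = 6

Answer: 6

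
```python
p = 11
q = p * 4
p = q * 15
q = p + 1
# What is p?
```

Answer: 660

Derivation:
Trace (tracking p):
p = 11  # -> p = 11
q = p * 4  # -> q = 44
p = q * 15  # -> p = 660
q = p + 1  # -> q = 661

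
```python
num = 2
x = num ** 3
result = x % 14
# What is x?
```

Trace (tracking x):
num = 2  # -> num = 2
x = num ** 3  # -> x = 8
result = x % 14  # -> result = 8

Answer: 8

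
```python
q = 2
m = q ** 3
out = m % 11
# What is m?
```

Trace (tracking m):
q = 2  # -> q = 2
m = q ** 3  # -> m = 8
out = m % 11  # -> out = 8

Answer: 8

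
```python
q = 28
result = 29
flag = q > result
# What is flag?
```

Trace (tracking flag):
q = 28  # -> q = 28
result = 29  # -> result = 29
flag = q > result  # -> flag = False

Answer: False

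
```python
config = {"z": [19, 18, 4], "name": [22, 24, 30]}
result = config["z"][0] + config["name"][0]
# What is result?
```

Trace (tracking result):
config = {'z': [19, 18, 4], 'name': [22, 24, 30]}  # -> config = {'z': [19, 18, 4], 'name': [22, 24, 30]}
result = config['z'][0] + config['name'][0]  # -> result = 41

Answer: 41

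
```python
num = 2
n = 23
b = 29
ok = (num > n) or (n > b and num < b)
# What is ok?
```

Trace (tracking ok):
num = 2  # -> num = 2
n = 23  # -> n = 23
b = 29  # -> b = 29
ok = num > n or (n > b and num < b)  # -> ok = False

Answer: False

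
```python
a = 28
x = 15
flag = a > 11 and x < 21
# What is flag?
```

Answer: True

Derivation:
Trace (tracking flag):
a = 28  # -> a = 28
x = 15  # -> x = 15
flag = a > 11 and x < 21  # -> flag = True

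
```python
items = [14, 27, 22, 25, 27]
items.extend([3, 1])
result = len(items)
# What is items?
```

Answer: [14, 27, 22, 25, 27, 3, 1]

Derivation:
Trace (tracking items):
items = [14, 27, 22, 25, 27]  # -> items = [14, 27, 22, 25, 27]
items.extend([3, 1])  # -> items = [14, 27, 22, 25, 27, 3, 1]
result = len(items)  # -> result = 7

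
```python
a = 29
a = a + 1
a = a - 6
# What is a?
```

Trace (tracking a):
a = 29  # -> a = 29
a = a + 1  # -> a = 30
a = a - 6  # -> a = 24

Answer: 24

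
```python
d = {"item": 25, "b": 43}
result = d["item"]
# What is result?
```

Trace (tracking result):
d = {'item': 25, 'b': 43}  # -> d = {'item': 25, 'b': 43}
result = d['item']  # -> result = 25

Answer: 25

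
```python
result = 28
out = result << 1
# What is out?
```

Trace (tracking out):
result = 28  # -> result = 28
out = result << 1  # -> out = 56

Answer: 56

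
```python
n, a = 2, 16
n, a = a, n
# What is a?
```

Answer: 2

Derivation:
Trace (tracking a):
n, a = (2, 16)  # -> n = 2, a = 16
n, a = (a, n)  # -> n = 16, a = 2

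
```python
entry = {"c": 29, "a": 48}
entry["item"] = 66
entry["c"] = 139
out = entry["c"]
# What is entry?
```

Answer: {'c': 139, 'a': 48, 'item': 66}

Derivation:
Trace (tracking entry):
entry = {'c': 29, 'a': 48}  # -> entry = {'c': 29, 'a': 48}
entry['item'] = 66  # -> entry = {'c': 29, 'a': 48, 'item': 66}
entry['c'] = 139  # -> entry = {'c': 139, 'a': 48, 'item': 66}
out = entry['c']  # -> out = 139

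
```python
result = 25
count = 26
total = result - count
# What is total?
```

Answer: -1

Derivation:
Trace (tracking total):
result = 25  # -> result = 25
count = 26  # -> count = 26
total = result - count  # -> total = -1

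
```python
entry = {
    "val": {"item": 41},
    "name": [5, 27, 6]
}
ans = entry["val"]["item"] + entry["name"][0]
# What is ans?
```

Answer: 46

Derivation:
Trace (tracking ans):
entry = {'val': {'item': 41}, 'name': [5, 27, 6]}  # -> entry = {'val': {'item': 41}, 'name': [5, 27, 6]}
ans = entry['val']['item'] + entry['name'][0]  # -> ans = 46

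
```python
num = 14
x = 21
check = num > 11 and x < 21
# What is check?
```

Trace (tracking check):
num = 14  # -> num = 14
x = 21  # -> x = 21
check = num > 11 and x < 21  # -> check = False

Answer: False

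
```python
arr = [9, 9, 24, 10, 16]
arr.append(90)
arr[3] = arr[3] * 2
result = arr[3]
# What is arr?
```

Answer: [9, 9, 24, 20, 16, 90]

Derivation:
Trace (tracking arr):
arr = [9, 9, 24, 10, 16]  # -> arr = [9, 9, 24, 10, 16]
arr.append(90)  # -> arr = [9, 9, 24, 10, 16, 90]
arr[3] = arr[3] * 2  # -> arr = [9, 9, 24, 20, 16, 90]
result = arr[3]  # -> result = 20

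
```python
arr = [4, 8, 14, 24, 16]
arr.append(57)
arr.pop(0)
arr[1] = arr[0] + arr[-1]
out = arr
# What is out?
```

Answer: [8, 65, 24, 16, 57]

Derivation:
Trace (tracking out):
arr = [4, 8, 14, 24, 16]  # -> arr = [4, 8, 14, 24, 16]
arr.append(57)  # -> arr = [4, 8, 14, 24, 16, 57]
arr.pop(0)  # -> arr = [8, 14, 24, 16, 57]
arr[1] = arr[0] + arr[-1]  # -> arr = [8, 65, 24, 16, 57]
out = arr  # -> out = [8, 65, 24, 16, 57]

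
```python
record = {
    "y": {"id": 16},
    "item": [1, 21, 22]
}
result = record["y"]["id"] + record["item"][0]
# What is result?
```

Answer: 17

Derivation:
Trace (tracking result):
record = {'y': {'id': 16}, 'item': [1, 21, 22]}  # -> record = {'y': {'id': 16}, 'item': [1, 21, 22]}
result = record['y']['id'] + record['item'][0]  # -> result = 17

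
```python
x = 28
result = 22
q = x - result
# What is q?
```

Answer: 6

Derivation:
Trace (tracking q):
x = 28  # -> x = 28
result = 22  # -> result = 22
q = x - result  # -> q = 6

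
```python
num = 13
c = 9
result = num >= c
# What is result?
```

Trace (tracking result):
num = 13  # -> num = 13
c = 9  # -> c = 9
result = num >= c  # -> result = True

Answer: True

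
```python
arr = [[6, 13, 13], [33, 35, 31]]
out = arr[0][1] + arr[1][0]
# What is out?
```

Answer: 46

Derivation:
Trace (tracking out):
arr = [[6, 13, 13], [33, 35, 31]]  # -> arr = [[6, 13, 13], [33, 35, 31]]
out = arr[0][1] + arr[1][0]  # -> out = 46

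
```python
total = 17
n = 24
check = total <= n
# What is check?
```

Trace (tracking check):
total = 17  # -> total = 17
n = 24  # -> n = 24
check = total <= n  # -> check = True

Answer: True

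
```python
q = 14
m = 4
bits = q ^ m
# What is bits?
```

Trace (tracking bits):
q = 14  # -> q = 14
m = 4  # -> m = 4
bits = q ^ m  # -> bits = 10

Answer: 10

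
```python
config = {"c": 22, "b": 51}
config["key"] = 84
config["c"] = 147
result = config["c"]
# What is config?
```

Answer: {'c': 147, 'b': 51, 'key': 84}

Derivation:
Trace (tracking config):
config = {'c': 22, 'b': 51}  # -> config = {'c': 22, 'b': 51}
config['key'] = 84  # -> config = {'c': 22, 'b': 51, 'key': 84}
config['c'] = 147  # -> config = {'c': 147, 'b': 51, 'key': 84}
result = config['c']  # -> result = 147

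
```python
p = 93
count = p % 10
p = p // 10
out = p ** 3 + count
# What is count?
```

Trace (tracking count):
p = 93  # -> p = 93
count = p % 10  # -> count = 3
p = p // 10  # -> p = 9
out = p ** 3 + count  # -> out = 732

Answer: 3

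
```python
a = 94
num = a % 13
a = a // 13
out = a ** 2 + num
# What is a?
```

Trace (tracking a):
a = 94  # -> a = 94
num = a % 13  # -> num = 3
a = a // 13  # -> a = 7
out = a ** 2 + num  # -> out = 52

Answer: 7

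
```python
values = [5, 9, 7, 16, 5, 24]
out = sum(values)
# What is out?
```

Answer: 66

Derivation:
Trace (tracking out):
values = [5, 9, 7, 16, 5, 24]  # -> values = [5, 9, 7, 16, 5, 24]
out = sum(values)  # -> out = 66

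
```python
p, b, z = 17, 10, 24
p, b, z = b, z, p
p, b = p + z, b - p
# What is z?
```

Answer: 17

Derivation:
Trace (tracking z):
p, b, z = (17, 10, 24)  # -> p = 17, b = 10, z = 24
p, b, z = (b, z, p)  # -> p = 10, b = 24, z = 17
p, b = (p + z, b - p)  # -> p = 27, b = 14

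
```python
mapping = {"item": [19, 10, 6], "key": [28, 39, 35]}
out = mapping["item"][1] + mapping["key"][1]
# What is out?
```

Answer: 49

Derivation:
Trace (tracking out):
mapping = {'item': [19, 10, 6], 'key': [28, 39, 35]}  # -> mapping = {'item': [19, 10, 6], 'key': [28, 39, 35]}
out = mapping['item'][1] + mapping['key'][1]  # -> out = 49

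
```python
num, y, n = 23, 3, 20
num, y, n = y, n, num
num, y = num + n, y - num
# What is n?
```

Answer: 23

Derivation:
Trace (tracking n):
num, y, n = (23, 3, 20)  # -> num = 23, y = 3, n = 20
num, y, n = (y, n, num)  # -> num = 3, y = 20, n = 23
num, y = (num + n, y - num)  # -> num = 26, y = 17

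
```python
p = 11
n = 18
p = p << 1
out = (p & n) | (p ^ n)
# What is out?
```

Answer: 22

Derivation:
Trace (tracking out):
p = 11  # -> p = 11
n = 18  # -> n = 18
p = p << 1  # -> p = 22
out = p & n | p ^ n  # -> out = 22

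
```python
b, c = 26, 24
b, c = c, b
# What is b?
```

Trace (tracking b):
b, c = (26, 24)  # -> b = 26, c = 24
b, c = (c, b)  # -> b = 24, c = 26

Answer: 24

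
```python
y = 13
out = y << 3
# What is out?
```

Answer: 104

Derivation:
Trace (tracking out):
y = 13  # -> y = 13
out = y << 3  # -> out = 104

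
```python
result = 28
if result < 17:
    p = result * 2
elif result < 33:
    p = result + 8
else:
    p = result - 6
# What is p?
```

Answer: 36

Derivation:
Trace (tracking p):
result = 28  # -> result = 28
if result < 17:  # condition is False
elif result < 33:  # condition is True
    p = result + 8  # -> p = 36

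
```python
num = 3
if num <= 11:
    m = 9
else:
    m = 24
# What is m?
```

Trace (tracking m):
num = 3  # -> num = 3
if num <= 11:  # condition is True
    m = 9  # -> m = 9

Answer: 9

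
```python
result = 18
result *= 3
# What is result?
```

Trace (tracking result):
result = 18  # -> result = 18
result *= 3  # -> result = 54

Answer: 54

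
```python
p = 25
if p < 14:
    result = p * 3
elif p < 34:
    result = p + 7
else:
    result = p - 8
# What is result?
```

Answer: 32

Derivation:
Trace (tracking result):
p = 25  # -> p = 25
if p < 14:  # condition is False
elif p < 34:  # condition is True
    result = p + 7  # -> result = 32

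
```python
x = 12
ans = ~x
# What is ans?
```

Trace (tracking ans):
x = 12  # -> x = 12
ans = ~x  # -> ans = -13

Answer: -13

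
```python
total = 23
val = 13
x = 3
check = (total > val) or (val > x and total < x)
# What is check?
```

Answer: True

Derivation:
Trace (tracking check):
total = 23  # -> total = 23
val = 13  # -> val = 13
x = 3  # -> x = 3
check = total > val or (val > x and total < x)  # -> check = True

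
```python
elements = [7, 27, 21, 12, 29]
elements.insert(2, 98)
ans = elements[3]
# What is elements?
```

Trace (tracking elements):
elements = [7, 27, 21, 12, 29]  # -> elements = [7, 27, 21, 12, 29]
elements.insert(2, 98)  # -> elements = [7, 27, 98, 21, 12, 29]
ans = elements[3]  # -> ans = 21

Answer: [7, 27, 98, 21, 12, 29]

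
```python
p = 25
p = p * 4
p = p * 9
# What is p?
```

Trace (tracking p):
p = 25  # -> p = 25
p = p * 4  # -> p = 100
p = p * 9  # -> p = 900

Answer: 900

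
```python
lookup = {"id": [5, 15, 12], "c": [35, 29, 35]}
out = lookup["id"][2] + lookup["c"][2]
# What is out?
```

Answer: 47

Derivation:
Trace (tracking out):
lookup = {'id': [5, 15, 12], 'c': [35, 29, 35]}  # -> lookup = {'id': [5, 15, 12], 'c': [35, 29, 35]}
out = lookup['id'][2] + lookup['c'][2]  # -> out = 47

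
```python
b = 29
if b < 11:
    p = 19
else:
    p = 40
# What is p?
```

Answer: 40

Derivation:
Trace (tracking p):
b = 29  # -> b = 29
if b < 11:  # condition is False
else:
    p = 40  # -> p = 40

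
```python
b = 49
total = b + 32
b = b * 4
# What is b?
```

Trace (tracking b):
b = 49  # -> b = 49
total = b + 32  # -> total = 81
b = b * 4  # -> b = 196

Answer: 196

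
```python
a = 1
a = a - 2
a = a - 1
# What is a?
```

Answer: -2

Derivation:
Trace (tracking a):
a = 1  # -> a = 1
a = a - 2  # -> a = -1
a = a - 1  # -> a = -2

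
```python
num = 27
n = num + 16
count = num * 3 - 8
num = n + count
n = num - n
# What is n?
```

Trace (tracking n):
num = 27  # -> num = 27
n = num + 16  # -> n = 43
count = num * 3 - 8  # -> count = 73
num = n + count  # -> num = 116
n = num - n  # -> n = 73

Answer: 73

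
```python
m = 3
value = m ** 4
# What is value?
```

Trace (tracking value):
m = 3  # -> m = 3
value = m ** 4  # -> value = 81

Answer: 81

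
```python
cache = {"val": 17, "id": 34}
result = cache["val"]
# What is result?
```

Trace (tracking result):
cache = {'val': 17, 'id': 34}  # -> cache = {'val': 17, 'id': 34}
result = cache['val']  # -> result = 17

Answer: 17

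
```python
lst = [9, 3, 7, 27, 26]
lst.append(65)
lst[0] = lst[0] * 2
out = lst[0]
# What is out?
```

Trace (tracking out):
lst = [9, 3, 7, 27, 26]  # -> lst = [9, 3, 7, 27, 26]
lst.append(65)  # -> lst = [9, 3, 7, 27, 26, 65]
lst[0] = lst[0] * 2  # -> lst = [18, 3, 7, 27, 26, 65]
out = lst[0]  # -> out = 18

Answer: 18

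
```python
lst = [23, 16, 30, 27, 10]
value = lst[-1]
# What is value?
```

Answer: 10

Derivation:
Trace (tracking value):
lst = [23, 16, 30, 27, 10]  # -> lst = [23, 16, 30, 27, 10]
value = lst[-1]  # -> value = 10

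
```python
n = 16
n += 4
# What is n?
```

Trace (tracking n):
n = 16  # -> n = 16
n += 4  # -> n = 20

Answer: 20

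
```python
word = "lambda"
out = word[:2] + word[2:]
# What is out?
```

Trace (tracking out):
word = 'lambda'  # -> word = 'lambda'
out = word[:2] + word[2:]  # -> out = 'lambda'

Answer: 'lambda'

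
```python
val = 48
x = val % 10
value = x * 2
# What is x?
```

Trace (tracking x):
val = 48  # -> val = 48
x = val % 10  # -> x = 8
value = x * 2  # -> value = 16

Answer: 8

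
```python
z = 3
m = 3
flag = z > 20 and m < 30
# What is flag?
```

Answer: False

Derivation:
Trace (tracking flag):
z = 3  # -> z = 3
m = 3  # -> m = 3
flag = z > 20 and m < 30  # -> flag = False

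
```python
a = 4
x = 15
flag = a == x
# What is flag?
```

Trace (tracking flag):
a = 4  # -> a = 4
x = 15  # -> x = 15
flag = a == x  # -> flag = False

Answer: False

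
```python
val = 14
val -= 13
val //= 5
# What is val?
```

Trace (tracking val):
val = 14  # -> val = 14
val -= 13  # -> val = 1
val //= 5  # -> val = 0

Answer: 0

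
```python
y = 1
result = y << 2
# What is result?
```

Trace (tracking result):
y = 1  # -> y = 1
result = y << 2  # -> result = 4

Answer: 4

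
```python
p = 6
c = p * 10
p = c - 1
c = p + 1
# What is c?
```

Answer: 60

Derivation:
Trace (tracking c):
p = 6  # -> p = 6
c = p * 10  # -> c = 60
p = c - 1  # -> p = 59
c = p + 1  # -> c = 60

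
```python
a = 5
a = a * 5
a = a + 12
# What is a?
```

Trace (tracking a):
a = 5  # -> a = 5
a = a * 5  # -> a = 25
a = a + 12  # -> a = 37

Answer: 37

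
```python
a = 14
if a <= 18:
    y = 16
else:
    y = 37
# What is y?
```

Trace (tracking y):
a = 14  # -> a = 14
if a <= 18:  # condition is True
    y = 16  # -> y = 16

Answer: 16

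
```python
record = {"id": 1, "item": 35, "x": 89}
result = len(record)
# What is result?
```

Trace (tracking result):
record = {'id': 1, 'item': 35, 'x': 89}  # -> record = {'id': 1, 'item': 35, 'x': 89}
result = len(record)  # -> result = 3

Answer: 3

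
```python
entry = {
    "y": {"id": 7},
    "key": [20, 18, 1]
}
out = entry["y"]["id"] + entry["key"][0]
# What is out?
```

Trace (tracking out):
entry = {'y': {'id': 7}, 'key': [20, 18, 1]}  # -> entry = {'y': {'id': 7}, 'key': [20, 18, 1]}
out = entry['y']['id'] + entry['key'][0]  # -> out = 27

Answer: 27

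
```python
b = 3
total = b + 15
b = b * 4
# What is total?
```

Trace (tracking total):
b = 3  # -> b = 3
total = b + 15  # -> total = 18
b = b * 4  # -> b = 12

Answer: 18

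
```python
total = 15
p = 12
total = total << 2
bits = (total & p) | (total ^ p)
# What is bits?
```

Trace (tracking bits):
total = 15  # -> total = 15
p = 12  # -> p = 12
total = total << 2  # -> total = 60
bits = total & p | total ^ p  # -> bits = 60

Answer: 60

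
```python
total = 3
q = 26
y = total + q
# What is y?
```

Trace (tracking y):
total = 3  # -> total = 3
q = 26  # -> q = 26
y = total + q  # -> y = 29

Answer: 29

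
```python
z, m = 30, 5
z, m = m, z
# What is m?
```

Answer: 30

Derivation:
Trace (tracking m):
z, m = (30, 5)  # -> z = 30, m = 5
z, m = (m, z)  # -> z = 5, m = 30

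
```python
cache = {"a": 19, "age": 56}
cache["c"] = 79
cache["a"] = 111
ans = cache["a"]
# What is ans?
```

Trace (tracking ans):
cache = {'a': 19, 'age': 56}  # -> cache = {'a': 19, 'age': 56}
cache['c'] = 79  # -> cache = {'a': 19, 'age': 56, 'c': 79}
cache['a'] = 111  # -> cache = {'a': 111, 'age': 56, 'c': 79}
ans = cache['a']  # -> ans = 111

Answer: 111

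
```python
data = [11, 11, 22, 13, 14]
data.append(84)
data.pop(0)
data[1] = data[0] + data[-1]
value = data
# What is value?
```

Answer: [11, 95, 13, 14, 84]

Derivation:
Trace (tracking value):
data = [11, 11, 22, 13, 14]  # -> data = [11, 11, 22, 13, 14]
data.append(84)  # -> data = [11, 11, 22, 13, 14, 84]
data.pop(0)  # -> data = [11, 22, 13, 14, 84]
data[1] = data[0] + data[-1]  # -> data = [11, 95, 13, 14, 84]
value = data  # -> value = [11, 95, 13, 14, 84]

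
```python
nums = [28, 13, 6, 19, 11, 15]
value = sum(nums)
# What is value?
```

Trace (tracking value):
nums = [28, 13, 6, 19, 11, 15]  # -> nums = [28, 13, 6, 19, 11, 15]
value = sum(nums)  # -> value = 92

Answer: 92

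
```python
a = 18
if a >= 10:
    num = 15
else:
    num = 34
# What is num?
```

Answer: 15

Derivation:
Trace (tracking num):
a = 18  # -> a = 18
if a >= 10:  # condition is True
    num = 15  # -> num = 15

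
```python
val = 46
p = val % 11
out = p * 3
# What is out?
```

Answer: 6

Derivation:
Trace (tracking out):
val = 46  # -> val = 46
p = val % 11  # -> p = 2
out = p * 3  # -> out = 6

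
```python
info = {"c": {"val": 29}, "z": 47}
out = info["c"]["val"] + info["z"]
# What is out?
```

Trace (tracking out):
info = {'c': {'val': 29}, 'z': 47}  # -> info = {'c': {'val': 29}, 'z': 47}
out = info['c']['val'] + info['z']  # -> out = 76

Answer: 76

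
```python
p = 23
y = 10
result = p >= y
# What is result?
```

Answer: True

Derivation:
Trace (tracking result):
p = 23  # -> p = 23
y = 10  # -> y = 10
result = p >= y  # -> result = True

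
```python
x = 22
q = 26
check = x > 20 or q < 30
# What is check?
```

Trace (tracking check):
x = 22  # -> x = 22
q = 26  # -> q = 26
check = x > 20 or q < 30  # -> check = True

Answer: True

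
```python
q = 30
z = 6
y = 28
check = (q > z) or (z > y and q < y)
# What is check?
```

Trace (tracking check):
q = 30  # -> q = 30
z = 6  # -> z = 6
y = 28  # -> y = 28
check = q > z or (z > y and q < y)  # -> check = True

Answer: True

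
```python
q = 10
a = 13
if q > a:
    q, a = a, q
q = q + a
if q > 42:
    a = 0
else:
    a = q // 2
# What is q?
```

Answer: 23

Derivation:
Trace (tracking q):
q = 10  # -> q = 10
a = 13  # -> a = 13
if q > a:  # condition is False
q = q + a  # -> q = 23
if q > 42:  # condition is False
else:
    a = q // 2  # -> a = 11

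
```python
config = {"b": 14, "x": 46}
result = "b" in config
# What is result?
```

Trace (tracking result):
config = {'b': 14, 'x': 46}  # -> config = {'b': 14, 'x': 46}
result = 'b' in config  # -> result = True

Answer: True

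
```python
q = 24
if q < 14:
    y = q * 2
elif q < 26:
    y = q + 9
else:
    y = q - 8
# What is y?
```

Answer: 33

Derivation:
Trace (tracking y):
q = 24  # -> q = 24
if q < 14:  # condition is False
elif q < 26:  # condition is True
    y = q + 9  # -> y = 33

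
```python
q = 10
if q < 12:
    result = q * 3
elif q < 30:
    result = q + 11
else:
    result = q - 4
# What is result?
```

Trace (tracking result):
q = 10  # -> q = 10
if q < 12:  # condition is True
    result = q * 3  # -> result = 30

Answer: 30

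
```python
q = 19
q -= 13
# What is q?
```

Trace (tracking q):
q = 19  # -> q = 19
q -= 13  # -> q = 6

Answer: 6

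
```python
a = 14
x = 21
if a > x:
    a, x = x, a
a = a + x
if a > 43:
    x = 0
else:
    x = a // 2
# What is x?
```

Trace (tracking x):
a = 14  # -> a = 14
x = 21  # -> x = 21
if a > x:  # condition is False
a = a + x  # -> a = 35
if a > 43:  # condition is False
else:
    x = a // 2  # -> x = 17

Answer: 17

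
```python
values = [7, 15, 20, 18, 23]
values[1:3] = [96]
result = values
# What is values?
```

Answer: [7, 96, 18, 23]

Derivation:
Trace (tracking values):
values = [7, 15, 20, 18, 23]  # -> values = [7, 15, 20, 18, 23]
values[1:3] = [96]  # -> values = [7, 96, 18, 23]
result = values  # -> result = [7, 96, 18, 23]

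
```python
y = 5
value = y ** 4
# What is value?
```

Trace (tracking value):
y = 5  # -> y = 5
value = y ** 4  # -> value = 625

Answer: 625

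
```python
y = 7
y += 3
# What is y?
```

Answer: 10

Derivation:
Trace (tracking y):
y = 7  # -> y = 7
y += 3  # -> y = 10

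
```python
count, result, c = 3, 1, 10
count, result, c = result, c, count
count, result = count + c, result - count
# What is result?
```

Trace (tracking result):
count, result, c = (3, 1, 10)  # -> count = 3, result = 1, c = 10
count, result, c = (result, c, count)  # -> count = 1, result = 10, c = 3
count, result = (count + c, result - count)  # -> count = 4, result = 9

Answer: 9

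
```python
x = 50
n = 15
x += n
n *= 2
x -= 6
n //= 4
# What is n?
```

Answer: 7

Derivation:
Trace (tracking n):
x = 50  # -> x = 50
n = 15  # -> n = 15
x += n  # -> x = 65
n *= 2  # -> n = 30
x -= 6  # -> x = 59
n //= 4  # -> n = 7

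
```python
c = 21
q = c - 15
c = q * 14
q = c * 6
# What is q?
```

Answer: 504

Derivation:
Trace (tracking q):
c = 21  # -> c = 21
q = c - 15  # -> q = 6
c = q * 14  # -> c = 84
q = c * 6  # -> q = 504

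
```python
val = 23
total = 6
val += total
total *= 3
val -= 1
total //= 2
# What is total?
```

Answer: 9

Derivation:
Trace (tracking total):
val = 23  # -> val = 23
total = 6  # -> total = 6
val += total  # -> val = 29
total *= 3  # -> total = 18
val -= 1  # -> val = 28
total //= 2  # -> total = 9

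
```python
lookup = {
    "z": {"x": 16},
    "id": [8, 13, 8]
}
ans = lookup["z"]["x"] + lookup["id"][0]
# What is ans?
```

Trace (tracking ans):
lookup = {'z': {'x': 16}, 'id': [8, 13, 8]}  # -> lookup = {'z': {'x': 16}, 'id': [8, 13, 8]}
ans = lookup['z']['x'] + lookup['id'][0]  # -> ans = 24

Answer: 24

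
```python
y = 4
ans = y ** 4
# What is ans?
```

Answer: 256

Derivation:
Trace (tracking ans):
y = 4  # -> y = 4
ans = y ** 4  # -> ans = 256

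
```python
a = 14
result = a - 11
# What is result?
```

Answer: 3

Derivation:
Trace (tracking result):
a = 14  # -> a = 14
result = a - 11  # -> result = 3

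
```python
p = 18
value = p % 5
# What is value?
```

Trace (tracking value):
p = 18  # -> p = 18
value = p % 5  # -> value = 3

Answer: 3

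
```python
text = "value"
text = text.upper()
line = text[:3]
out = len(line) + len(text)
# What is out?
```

Trace (tracking out):
text = 'value'  # -> text = 'value'
text = text.upper()  # -> text = 'VALUE'
line = text[:3]  # -> line = 'VAL'
out = len(line) + len(text)  # -> out = 8

Answer: 8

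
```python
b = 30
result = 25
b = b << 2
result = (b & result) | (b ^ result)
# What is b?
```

Trace (tracking b):
b = 30  # -> b = 30
result = 25  # -> result = 25
b = b << 2  # -> b = 120
result = b & result | b ^ result  # -> result = 121

Answer: 120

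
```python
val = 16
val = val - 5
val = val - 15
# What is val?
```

Answer: -4

Derivation:
Trace (tracking val):
val = 16  # -> val = 16
val = val - 5  # -> val = 11
val = val - 15  # -> val = -4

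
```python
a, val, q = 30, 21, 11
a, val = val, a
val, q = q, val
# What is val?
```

Trace (tracking val):
a, val, q = (30, 21, 11)  # -> a = 30, val = 21, q = 11
a, val = (val, a)  # -> a = 21, val = 30
val, q = (q, val)  # -> val = 11, q = 30

Answer: 11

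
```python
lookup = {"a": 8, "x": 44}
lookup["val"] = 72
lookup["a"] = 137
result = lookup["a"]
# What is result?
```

Answer: 137

Derivation:
Trace (tracking result):
lookup = {'a': 8, 'x': 44}  # -> lookup = {'a': 8, 'x': 44}
lookup['val'] = 72  # -> lookup = {'a': 8, 'x': 44, 'val': 72}
lookup['a'] = 137  # -> lookup = {'a': 137, 'x': 44, 'val': 72}
result = lookup['a']  # -> result = 137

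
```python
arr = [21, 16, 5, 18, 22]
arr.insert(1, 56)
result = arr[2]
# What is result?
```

Answer: 16

Derivation:
Trace (tracking result):
arr = [21, 16, 5, 18, 22]  # -> arr = [21, 16, 5, 18, 22]
arr.insert(1, 56)  # -> arr = [21, 56, 16, 5, 18, 22]
result = arr[2]  # -> result = 16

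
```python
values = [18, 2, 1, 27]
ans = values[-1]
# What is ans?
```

Answer: 27

Derivation:
Trace (tracking ans):
values = [18, 2, 1, 27]  # -> values = [18, 2, 1, 27]
ans = values[-1]  # -> ans = 27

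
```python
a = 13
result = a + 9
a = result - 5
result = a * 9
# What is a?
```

Answer: 17

Derivation:
Trace (tracking a):
a = 13  # -> a = 13
result = a + 9  # -> result = 22
a = result - 5  # -> a = 17
result = a * 9  # -> result = 153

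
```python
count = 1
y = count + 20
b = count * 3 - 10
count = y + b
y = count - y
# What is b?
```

Trace (tracking b):
count = 1  # -> count = 1
y = count + 20  # -> y = 21
b = count * 3 - 10  # -> b = -7
count = y + b  # -> count = 14
y = count - y  # -> y = -7

Answer: -7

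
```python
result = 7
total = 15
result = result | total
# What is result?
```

Answer: 15

Derivation:
Trace (tracking result):
result = 7  # -> result = 7
total = 15  # -> total = 15
result = result | total  # -> result = 15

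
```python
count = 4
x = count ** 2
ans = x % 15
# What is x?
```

Answer: 16

Derivation:
Trace (tracking x):
count = 4  # -> count = 4
x = count ** 2  # -> x = 16
ans = x % 15  # -> ans = 1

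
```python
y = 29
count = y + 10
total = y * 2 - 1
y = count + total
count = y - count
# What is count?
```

Answer: 57

Derivation:
Trace (tracking count):
y = 29  # -> y = 29
count = y + 10  # -> count = 39
total = y * 2 - 1  # -> total = 57
y = count + total  # -> y = 96
count = y - count  # -> count = 57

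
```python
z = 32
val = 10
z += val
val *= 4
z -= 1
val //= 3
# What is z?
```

Trace (tracking z):
z = 32  # -> z = 32
val = 10  # -> val = 10
z += val  # -> z = 42
val *= 4  # -> val = 40
z -= 1  # -> z = 41
val //= 3  # -> val = 13

Answer: 41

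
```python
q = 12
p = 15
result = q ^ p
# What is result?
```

Trace (tracking result):
q = 12  # -> q = 12
p = 15  # -> p = 15
result = q ^ p  # -> result = 3

Answer: 3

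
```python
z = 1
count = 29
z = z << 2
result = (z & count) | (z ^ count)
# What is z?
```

Trace (tracking z):
z = 1  # -> z = 1
count = 29  # -> count = 29
z = z << 2  # -> z = 4
result = z & count | z ^ count  # -> result = 29

Answer: 4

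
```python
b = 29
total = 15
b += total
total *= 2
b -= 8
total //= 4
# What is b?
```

Answer: 36

Derivation:
Trace (tracking b):
b = 29  # -> b = 29
total = 15  # -> total = 15
b += total  # -> b = 44
total *= 2  # -> total = 30
b -= 8  # -> b = 36
total //= 4  # -> total = 7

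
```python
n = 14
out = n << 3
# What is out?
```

Answer: 112

Derivation:
Trace (tracking out):
n = 14  # -> n = 14
out = n << 3  # -> out = 112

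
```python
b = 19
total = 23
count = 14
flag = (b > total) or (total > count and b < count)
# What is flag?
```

Answer: False

Derivation:
Trace (tracking flag):
b = 19  # -> b = 19
total = 23  # -> total = 23
count = 14  # -> count = 14
flag = b > total or (total > count and b < count)  # -> flag = False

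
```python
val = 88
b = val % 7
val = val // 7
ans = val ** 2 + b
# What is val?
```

Trace (tracking val):
val = 88  # -> val = 88
b = val % 7  # -> b = 4
val = val // 7  # -> val = 12
ans = val ** 2 + b  # -> ans = 148

Answer: 12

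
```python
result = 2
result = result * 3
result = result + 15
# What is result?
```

Answer: 21

Derivation:
Trace (tracking result):
result = 2  # -> result = 2
result = result * 3  # -> result = 6
result = result + 15  # -> result = 21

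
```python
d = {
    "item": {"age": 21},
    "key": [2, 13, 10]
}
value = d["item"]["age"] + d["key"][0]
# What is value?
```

Trace (tracking value):
d = {'item': {'age': 21}, 'key': [2, 13, 10]}  # -> d = {'item': {'age': 21}, 'key': [2, 13, 10]}
value = d['item']['age'] + d['key'][0]  # -> value = 23

Answer: 23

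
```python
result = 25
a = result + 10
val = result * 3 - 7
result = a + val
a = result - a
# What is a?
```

Trace (tracking a):
result = 25  # -> result = 25
a = result + 10  # -> a = 35
val = result * 3 - 7  # -> val = 68
result = a + val  # -> result = 103
a = result - a  # -> a = 68

Answer: 68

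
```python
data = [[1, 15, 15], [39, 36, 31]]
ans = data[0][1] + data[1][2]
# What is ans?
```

Answer: 46

Derivation:
Trace (tracking ans):
data = [[1, 15, 15], [39, 36, 31]]  # -> data = [[1, 15, 15], [39, 36, 31]]
ans = data[0][1] + data[1][2]  # -> ans = 46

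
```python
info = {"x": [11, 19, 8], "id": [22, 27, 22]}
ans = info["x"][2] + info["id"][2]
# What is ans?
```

Answer: 30

Derivation:
Trace (tracking ans):
info = {'x': [11, 19, 8], 'id': [22, 27, 22]}  # -> info = {'x': [11, 19, 8], 'id': [22, 27, 22]}
ans = info['x'][2] + info['id'][2]  # -> ans = 30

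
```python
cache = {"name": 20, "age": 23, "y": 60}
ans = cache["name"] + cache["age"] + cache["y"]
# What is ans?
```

Answer: 103

Derivation:
Trace (tracking ans):
cache = {'name': 20, 'age': 23, 'y': 60}  # -> cache = {'name': 20, 'age': 23, 'y': 60}
ans = cache['name'] + cache['age'] + cache['y']  # -> ans = 103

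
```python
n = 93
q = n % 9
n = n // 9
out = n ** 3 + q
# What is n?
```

Trace (tracking n):
n = 93  # -> n = 93
q = n % 9  # -> q = 3
n = n // 9  # -> n = 10
out = n ** 3 + q  # -> out = 1003

Answer: 10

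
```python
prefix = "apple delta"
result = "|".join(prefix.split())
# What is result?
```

Answer: 'apple|delta'

Derivation:
Trace (tracking result):
prefix = 'apple delta'  # -> prefix = 'apple delta'
result = '|'.join(prefix.split())  # -> result = 'apple|delta'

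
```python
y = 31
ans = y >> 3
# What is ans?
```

Answer: 3

Derivation:
Trace (tracking ans):
y = 31  # -> y = 31
ans = y >> 3  # -> ans = 3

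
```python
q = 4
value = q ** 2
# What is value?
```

Answer: 16

Derivation:
Trace (tracking value):
q = 4  # -> q = 4
value = q ** 2  # -> value = 16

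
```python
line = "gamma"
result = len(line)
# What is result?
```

Trace (tracking result):
line = 'gamma'  # -> line = 'gamma'
result = len(line)  # -> result = 5

Answer: 5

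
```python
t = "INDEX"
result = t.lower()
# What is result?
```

Trace (tracking result):
t = 'INDEX'  # -> t = 'INDEX'
result = t.lower()  # -> result = 'index'

Answer: 'index'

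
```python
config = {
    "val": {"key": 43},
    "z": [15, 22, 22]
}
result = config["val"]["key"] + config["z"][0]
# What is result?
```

Answer: 58

Derivation:
Trace (tracking result):
config = {'val': {'key': 43}, 'z': [15, 22, 22]}  # -> config = {'val': {'key': 43}, 'z': [15, 22, 22]}
result = config['val']['key'] + config['z'][0]  # -> result = 58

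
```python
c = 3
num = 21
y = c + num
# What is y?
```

Trace (tracking y):
c = 3  # -> c = 3
num = 21  # -> num = 21
y = c + num  # -> y = 24

Answer: 24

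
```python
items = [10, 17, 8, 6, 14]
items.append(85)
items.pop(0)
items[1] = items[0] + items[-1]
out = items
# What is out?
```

Trace (tracking out):
items = [10, 17, 8, 6, 14]  # -> items = [10, 17, 8, 6, 14]
items.append(85)  # -> items = [10, 17, 8, 6, 14, 85]
items.pop(0)  # -> items = [17, 8, 6, 14, 85]
items[1] = items[0] + items[-1]  # -> items = [17, 102, 6, 14, 85]
out = items  # -> out = [17, 102, 6, 14, 85]

Answer: [17, 102, 6, 14, 85]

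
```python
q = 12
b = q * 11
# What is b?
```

Answer: 132

Derivation:
Trace (tracking b):
q = 12  # -> q = 12
b = q * 11  # -> b = 132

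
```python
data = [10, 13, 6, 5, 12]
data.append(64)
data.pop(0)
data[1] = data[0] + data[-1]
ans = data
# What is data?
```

Trace (tracking data):
data = [10, 13, 6, 5, 12]  # -> data = [10, 13, 6, 5, 12]
data.append(64)  # -> data = [10, 13, 6, 5, 12, 64]
data.pop(0)  # -> data = [13, 6, 5, 12, 64]
data[1] = data[0] + data[-1]  # -> data = [13, 77, 5, 12, 64]
ans = data  # -> ans = [13, 77, 5, 12, 64]

Answer: [13, 77, 5, 12, 64]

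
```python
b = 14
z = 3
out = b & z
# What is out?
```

Answer: 2

Derivation:
Trace (tracking out):
b = 14  # -> b = 14
z = 3  # -> z = 3
out = b & z  # -> out = 2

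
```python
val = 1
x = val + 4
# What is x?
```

Trace (tracking x):
val = 1  # -> val = 1
x = val + 4  # -> x = 5

Answer: 5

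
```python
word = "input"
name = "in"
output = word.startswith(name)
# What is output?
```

Trace (tracking output):
word = 'input'  # -> word = 'input'
name = 'in'  # -> name = 'in'
output = word.startswith(name)  # -> output = True

Answer: True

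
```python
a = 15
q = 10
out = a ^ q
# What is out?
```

Trace (tracking out):
a = 15  # -> a = 15
q = 10  # -> q = 10
out = a ^ q  # -> out = 5

Answer: 5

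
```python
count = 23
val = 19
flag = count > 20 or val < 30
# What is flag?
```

Answer: True

Derivation:
Trace (tracking flag):
count = 23  # -> count = 23
val = 19  # -> val = 19
flag = count > 20 or val < 30  # -> flag = True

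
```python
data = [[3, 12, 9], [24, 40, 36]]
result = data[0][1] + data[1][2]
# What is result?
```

Answer: 48

Derivation:
Trace (tracking result):
data = [[3, 12, 9], [24, 40, 36]]  # -> data = [[3, 12, 9], [24, 40, 36]]
result = data[0][1] + data[1][2]  # -> result = 48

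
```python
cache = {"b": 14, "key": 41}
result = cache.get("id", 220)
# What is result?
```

Answer: 220

Derivation:
Trace (tracking result):
cache = {'b': 14, 'key': 41}  # -> cache = {'b': 14, 'key': 41}
result = cache.get('id', 220)  # -> result = 220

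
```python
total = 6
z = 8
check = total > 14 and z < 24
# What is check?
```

Trace (tracking check):
total = 6  # -> total = 6
z = 8  # -> z = 8
check = total > 14 and z < 24  # -> check = False

Answer: False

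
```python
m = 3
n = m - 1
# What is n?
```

Trace (tracking n):
m = 3  # -> m = 3
n = m - 1  # -> n = 2

Answer: 2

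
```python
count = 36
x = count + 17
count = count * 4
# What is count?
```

Trace (tracking count):
count = 36  # -> count = 36
x = count + 17  # -> x = 53
count = count * 4  # -> count = 144

Answer: 144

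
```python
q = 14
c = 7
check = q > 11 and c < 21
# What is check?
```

Trace (tracking check):
q = 14  # -> q = 14
c = 7  # -> c = 7
check = q > 11 and c < 21  # -> check = True

Answer: True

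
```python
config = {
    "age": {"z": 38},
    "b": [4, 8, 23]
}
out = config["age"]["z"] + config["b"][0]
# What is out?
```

Trace (tracking out):
config = {'age': {'z': 38}, 'b': [4, 8, 23]}  # -> config = {'age': {'z': 38}, 'b': [4, 8, 23]}
out = config['age']['z'] + config['b'][0]  # -> out = 42

Answer: 42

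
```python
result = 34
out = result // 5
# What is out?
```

Answer: 6

Derivation:
Trace (tracking out):
result = 34  # -> result = 34
out = result // 5  # -> out = 6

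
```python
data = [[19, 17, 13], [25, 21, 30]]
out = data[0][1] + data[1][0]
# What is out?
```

Trace (tracking out):
data = [[19, 17, 13], [25, 21, 30]]  # -> data = [[19, 17, 13], [25, 21, 30]]
out = data[0][1] + data[1][0]  # -> out = 42

Answer: 42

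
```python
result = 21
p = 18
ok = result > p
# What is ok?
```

Trace (tracking ok):
result = 21  # -> result = 21
p = 18  # -> p = 18
ok = result > p  # -> ok = True

Answer: True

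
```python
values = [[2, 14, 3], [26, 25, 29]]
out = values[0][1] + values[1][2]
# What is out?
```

Trace (tracking out):
values = [[2, 14, 3], [26, 25, 29]]  # -> values = [[2, 14, 3], [26, 25, 29]]
out = values[0][1] + values[1][2]  # -> out = 43

Answer: 43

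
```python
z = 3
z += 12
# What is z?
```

Answer: 15

Derivation:
Trace (tracking z):
z = 3  # -> z = 3
z += 12  # -> z = 15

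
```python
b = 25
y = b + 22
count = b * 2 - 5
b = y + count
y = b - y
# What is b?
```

Answer: 92

Derivation:
Trace (tracking b):
b = 25  # -> b = 25
y = b + 22  # -> y = 47
count = b * 2 - 5  # -> count = 45
b = y + count  # -> b = 92
y = b - y  # -> y = 45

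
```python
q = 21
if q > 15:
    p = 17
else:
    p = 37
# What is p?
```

Trace (tracking p):
q = 21  # -> q = 21
if q > 15:  # condition is True
    p = 17  # -> p = 17

Answer: 17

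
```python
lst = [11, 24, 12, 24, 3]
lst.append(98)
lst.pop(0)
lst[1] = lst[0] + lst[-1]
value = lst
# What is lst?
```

Answer: [24, 122, 24, 3, 98]

Derivation:
Trace (tracking lst):
lst = [11, 24, 12, 24, 3]  # -> lst = [11, 24, 12, 24, 3]
lst.append(98)  # -> lst = [11, 24, 12, 24, 3, 98]
lst.pop(0)  # -> lst = [24, 12, 24, 3, 98]
lst[1] = lst[0] + lst[-1]  # -> lst = [24, 122, 24, 3, 98]
value = lst  # -> value = [24, 122, 24, 3, 98]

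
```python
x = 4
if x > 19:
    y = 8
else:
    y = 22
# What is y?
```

Answer: 22

Derivation:
Trace (tracking y):
x = 4  # -> x = 4
if x > 19:  # condition is False
else:
    y = 22  # -> y = 22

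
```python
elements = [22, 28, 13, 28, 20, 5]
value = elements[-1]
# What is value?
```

Answer: 5

Derivation:
Trace (tracking value):
elements = [22, 28, 13, 28, 20, 5]  # -> elements = [22, 28, 13, 28, 20, 5]
value = elements[-1]  # -> value = 5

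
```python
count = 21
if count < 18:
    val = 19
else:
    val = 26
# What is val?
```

Trace (tracking val):
count = 21  # -> count = 21
if count < 18:  # condition is False
else:
    val = 26  # -> val = 26

Answer: 26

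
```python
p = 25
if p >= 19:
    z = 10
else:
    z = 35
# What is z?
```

Answer: 10

Derivation:
Trace (tracking z):
p = 25  # -> p = 25
if p >= 19:  # condition is True
    z = 10  # -> z = 10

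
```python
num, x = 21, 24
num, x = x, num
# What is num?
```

Trace (tracking num):
num, x = (21, 24)  # -> num = 21, x = 24
num, x = (x, num)  # -> num = 24, x = 21

Answer: 24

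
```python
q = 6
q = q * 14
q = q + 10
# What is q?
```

Answer: 94

Derivation:
Trace (tracking q):
q = 6  # -> q = 6
q = q * 14  # -> q = 84
q = q + 10  # -> q = 94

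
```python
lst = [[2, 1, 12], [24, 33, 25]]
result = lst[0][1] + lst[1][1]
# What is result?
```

Trace (tracking result):
lst = [[2, 1, 12], [24, 33, 25]]  # -> lst = [[2, 1, 12], [24, 33, 25]]
result = lst[0][1] + lst[1][1]  # -> result = 34

Answer: 34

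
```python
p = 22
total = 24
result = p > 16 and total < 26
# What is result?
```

Answer: True

Derivation:
Trace (tracking result):
p = 22  # -> p = 22
total = 24  # -> total = 24
result = p > 16 and total < 26  # -> result = True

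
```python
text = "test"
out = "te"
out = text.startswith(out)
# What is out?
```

Answer: True

Derivation:
Trace (tracking out):
text = 'test'  # -> text = 'test'
out = 'te'  # -> out = 'te'
out = text.startswith(out)  # -> out = True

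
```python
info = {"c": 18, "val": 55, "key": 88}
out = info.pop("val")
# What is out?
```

Trace (tracking out):
info = {'c': 18, 'val': 55, 'key': 88}  # -> info = {'c': 18, 'val': 55, 'key': 88}
out = info.pop('val')  # -> out = 55

Answer: 55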